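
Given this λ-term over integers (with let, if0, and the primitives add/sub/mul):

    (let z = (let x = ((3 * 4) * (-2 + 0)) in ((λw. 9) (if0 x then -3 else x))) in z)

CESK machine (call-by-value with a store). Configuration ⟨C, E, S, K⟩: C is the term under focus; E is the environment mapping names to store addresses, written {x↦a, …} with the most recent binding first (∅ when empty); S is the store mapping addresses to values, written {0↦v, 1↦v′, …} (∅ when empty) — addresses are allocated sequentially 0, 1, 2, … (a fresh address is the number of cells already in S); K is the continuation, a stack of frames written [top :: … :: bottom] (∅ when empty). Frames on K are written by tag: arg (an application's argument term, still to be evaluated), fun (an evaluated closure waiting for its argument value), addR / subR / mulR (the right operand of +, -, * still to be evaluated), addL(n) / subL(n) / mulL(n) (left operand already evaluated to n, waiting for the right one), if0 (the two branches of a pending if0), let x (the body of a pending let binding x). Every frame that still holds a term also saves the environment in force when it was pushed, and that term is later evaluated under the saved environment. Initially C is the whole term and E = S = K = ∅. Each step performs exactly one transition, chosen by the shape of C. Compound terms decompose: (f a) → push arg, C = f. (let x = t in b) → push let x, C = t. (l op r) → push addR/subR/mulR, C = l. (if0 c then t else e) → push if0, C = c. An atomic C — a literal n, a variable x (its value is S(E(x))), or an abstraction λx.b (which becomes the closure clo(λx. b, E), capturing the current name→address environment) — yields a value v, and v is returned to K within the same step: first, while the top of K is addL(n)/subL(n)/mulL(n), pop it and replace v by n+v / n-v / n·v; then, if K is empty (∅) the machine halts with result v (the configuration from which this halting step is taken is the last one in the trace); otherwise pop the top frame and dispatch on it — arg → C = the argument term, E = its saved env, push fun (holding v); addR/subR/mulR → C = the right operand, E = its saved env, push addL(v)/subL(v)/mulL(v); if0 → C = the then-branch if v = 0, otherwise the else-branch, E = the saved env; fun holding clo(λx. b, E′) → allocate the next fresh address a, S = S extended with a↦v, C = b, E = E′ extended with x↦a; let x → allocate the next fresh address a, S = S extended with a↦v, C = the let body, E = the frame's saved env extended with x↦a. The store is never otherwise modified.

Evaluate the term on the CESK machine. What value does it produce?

t=0: ⟨C=(let z = (let x = ((3 * 4) * (-2 + 0)) in ((λw. 9) (if0 x then -3 else x))) in z); E=∅; S=∅; K=∅⟩
t=1: ⟨C=(let x = ((3 * 4) * (-2 + 0)) in ((λw. 9) (if0 x then -3 else x))); E=∅; S=∅; K=[let z]⟩
t=2: ⟨C=((3 * 4) * (-2 + 0)); E=∅; S=∅; K=[let x :: let z]⟩
t=3: ⟨C=(3 * 4); E=∅; S=∅; K=[mulR :: let x :: let z]⟩
t=4: ⟨C=3; E=∅; S=∅; K=[mulR :: mulR :: let x :: let z]⟩
t=5: ⟨C=4; E=∅; S=∅; K=[mulL(3) :: mulR :: let x :: let z]⟩
t=6: ⟨C=(-2 + 0); E=∅; S=∅; K=[mulL(12) :: let x :: let z]⟩
t=7: ⟨C=-2; E=∅; S=∅; K=[addR :: mulL(12) :: let x :: let z]⟩
t=8: ⟨C=0; E=∅; S=∅; K=[addL(-2) :: mulL(12) :: let x :: let z]⟩
t=9: ⟨C=((λw. 9) (if0 x then -3 else x)); E={x↦0}; S={0↦-24}; K=[let z]⟩
t=10: ⟨C=(λw. 9); E={x↦0}; S={0↦-24}; K=[arg :: let z]⟩
t=11: ⟨C=(if0 x then -3 else x); E={x↦0}; S={0↦-24}; K=[fun :: let z]⟩
t=12: ⟨C=x; E={x↦0}; S={0↦-24}; K=[if0 :: fun :: let z]⟩
t=13: ⟨C=x; E={x↦0}; S={0↦-24}; K=[fun :: let z]⟩
t=14: ⟨C=9; E={w↦1, x↦0}; S={0↦-24, 1↦-24}; K=[let z]⟩
t=15: ⟨C=z; E={z↦2}; S={0↦-24, 1↦-24, 2↦9}; K=∅⟩
→ final value 9

Answer: 9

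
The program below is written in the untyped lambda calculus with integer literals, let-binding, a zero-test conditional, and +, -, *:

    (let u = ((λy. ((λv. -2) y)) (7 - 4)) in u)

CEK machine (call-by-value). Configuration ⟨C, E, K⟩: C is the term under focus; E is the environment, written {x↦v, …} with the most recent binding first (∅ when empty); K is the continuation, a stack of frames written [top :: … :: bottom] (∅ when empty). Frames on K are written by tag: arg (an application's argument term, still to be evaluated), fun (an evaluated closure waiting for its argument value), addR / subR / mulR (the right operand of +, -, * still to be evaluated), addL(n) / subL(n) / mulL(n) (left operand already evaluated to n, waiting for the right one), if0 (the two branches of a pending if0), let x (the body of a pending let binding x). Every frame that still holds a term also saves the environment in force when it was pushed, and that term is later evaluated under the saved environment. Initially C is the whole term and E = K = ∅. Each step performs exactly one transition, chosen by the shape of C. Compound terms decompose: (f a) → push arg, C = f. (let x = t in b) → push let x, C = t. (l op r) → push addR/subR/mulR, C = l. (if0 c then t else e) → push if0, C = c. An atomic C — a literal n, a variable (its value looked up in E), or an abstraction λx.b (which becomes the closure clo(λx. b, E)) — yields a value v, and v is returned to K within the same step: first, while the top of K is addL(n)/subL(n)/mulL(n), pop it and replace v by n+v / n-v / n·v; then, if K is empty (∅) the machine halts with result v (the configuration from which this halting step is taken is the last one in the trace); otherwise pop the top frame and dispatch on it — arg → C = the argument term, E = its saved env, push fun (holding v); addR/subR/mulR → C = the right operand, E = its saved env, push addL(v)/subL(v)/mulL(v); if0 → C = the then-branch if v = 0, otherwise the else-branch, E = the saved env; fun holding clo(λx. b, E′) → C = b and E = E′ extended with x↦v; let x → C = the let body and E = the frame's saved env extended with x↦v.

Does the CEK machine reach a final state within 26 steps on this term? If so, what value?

[0] ⟨C=(let u = ((λy. ((λv. -2) y)) (7 - 4)) in u); E=∅; K=∅⟩
[1] ⟨C=((λy. ((λv. -2) y)) (7 - 4)); E=∅; K=[let u]⟩
[2] ⟨C=(λy. ((λv. -2) y)); E=∅; K=[arg :: let u]⟩
[3] ⟨C=(7 - 4); E=∅; K=[fun :: let u]⟩
[4] ⟨C=7; E=∅; K=[subR :: fun :: let u]⟩
[5] ⟨C=4; E=∅; K=[subL(7) :: fun :: let u]⟩
[6] ⟨C=((λv. -2) y); E={y↦3}; K=[let u]⟩
[7] ⟨C=(λv. -2); E={y↦3}; K=[arg :: let u]⟩
[8] ⟨C=y; E={y↦3}; K=[fun :: let u]⟩
[9] ⟨C=-2; E={v↦3, y↦3}; K=[let u]⟩
[10] ⟨C=u; E={u↦-2}; K=∅⟩
→ final value -2

Answer: -2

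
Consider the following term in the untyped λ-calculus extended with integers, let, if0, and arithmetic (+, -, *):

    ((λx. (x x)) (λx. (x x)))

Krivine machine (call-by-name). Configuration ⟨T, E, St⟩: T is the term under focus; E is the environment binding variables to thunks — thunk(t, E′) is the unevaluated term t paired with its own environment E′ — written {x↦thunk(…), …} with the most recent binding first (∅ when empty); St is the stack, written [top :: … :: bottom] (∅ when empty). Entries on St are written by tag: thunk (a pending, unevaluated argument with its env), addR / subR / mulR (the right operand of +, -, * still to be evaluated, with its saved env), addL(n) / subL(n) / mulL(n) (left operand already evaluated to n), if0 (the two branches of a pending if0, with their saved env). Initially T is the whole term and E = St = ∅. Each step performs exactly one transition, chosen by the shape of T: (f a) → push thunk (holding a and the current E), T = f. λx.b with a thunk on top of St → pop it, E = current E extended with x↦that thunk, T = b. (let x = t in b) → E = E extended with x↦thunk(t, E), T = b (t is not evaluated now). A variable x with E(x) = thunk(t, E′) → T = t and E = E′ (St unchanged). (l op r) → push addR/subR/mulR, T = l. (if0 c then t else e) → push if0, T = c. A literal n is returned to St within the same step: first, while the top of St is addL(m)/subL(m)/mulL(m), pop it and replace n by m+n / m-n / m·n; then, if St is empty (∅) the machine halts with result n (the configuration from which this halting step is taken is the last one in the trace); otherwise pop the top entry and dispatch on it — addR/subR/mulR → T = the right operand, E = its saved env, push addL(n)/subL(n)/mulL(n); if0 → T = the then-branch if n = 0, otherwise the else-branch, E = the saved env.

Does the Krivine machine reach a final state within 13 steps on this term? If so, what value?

[0] [T=((λx. (x x)) (λx. (x x))) | E=∅ | St=∅]
[1] [T=(λx. (x x)) | E=∅ | St=[thunk]]
[2] [T=(x x) | E={x↦thunk((λx. (x x)), ∅)} | St=∅]
[3] [T=x | E={x↦thunk((λx. (x x)), ∅)} | St=[thunk]]
[4] [T=(λx. (x x)) | E=∅ | St=[thunk]]
[5] [T=(x x) | E={x↦thunk(x, {x↦thunk((λx. (x x)), ∅)})} | St=∅]
[6] [T=x | E={x↦thunk(x, {x↦thunk((λx. (x x)), ∅)})} | St=[thunk]]
[7] [T=x | E={x↦thunk((λx. (x x)), ∅)} | St=[thunk]]
[8] [T=(λx. (x x)) | E=∅ | St=[thunk]]
[9] [T=(x x) | E={x↦thunk(x, {x↦thunk(x, {x↦thunk((λx. (x x)), ∅)})})} | St=∅]
[10] [T=x | E={x↦thunk(x, {x↦thunk(x, {x↦thunk((λx. (x x)), ∅)})})} | St=[thunk]]
[11] [T=x | E={x↦thunk(x, {x↦thunk((λx. (x x)), ∅)})} | St=[thunk]]
[12] [T=x | E={x↦thunk((λx. (x x)), ∅)} | St=[thunk]]
[13] [T=(λx. (x x)) | E=∅ | St=[thunk]]
→ 13 transitions taken and the configuration is still not final: no result within 13 steps

Answer: DIVERGES (no final state within 13 steps)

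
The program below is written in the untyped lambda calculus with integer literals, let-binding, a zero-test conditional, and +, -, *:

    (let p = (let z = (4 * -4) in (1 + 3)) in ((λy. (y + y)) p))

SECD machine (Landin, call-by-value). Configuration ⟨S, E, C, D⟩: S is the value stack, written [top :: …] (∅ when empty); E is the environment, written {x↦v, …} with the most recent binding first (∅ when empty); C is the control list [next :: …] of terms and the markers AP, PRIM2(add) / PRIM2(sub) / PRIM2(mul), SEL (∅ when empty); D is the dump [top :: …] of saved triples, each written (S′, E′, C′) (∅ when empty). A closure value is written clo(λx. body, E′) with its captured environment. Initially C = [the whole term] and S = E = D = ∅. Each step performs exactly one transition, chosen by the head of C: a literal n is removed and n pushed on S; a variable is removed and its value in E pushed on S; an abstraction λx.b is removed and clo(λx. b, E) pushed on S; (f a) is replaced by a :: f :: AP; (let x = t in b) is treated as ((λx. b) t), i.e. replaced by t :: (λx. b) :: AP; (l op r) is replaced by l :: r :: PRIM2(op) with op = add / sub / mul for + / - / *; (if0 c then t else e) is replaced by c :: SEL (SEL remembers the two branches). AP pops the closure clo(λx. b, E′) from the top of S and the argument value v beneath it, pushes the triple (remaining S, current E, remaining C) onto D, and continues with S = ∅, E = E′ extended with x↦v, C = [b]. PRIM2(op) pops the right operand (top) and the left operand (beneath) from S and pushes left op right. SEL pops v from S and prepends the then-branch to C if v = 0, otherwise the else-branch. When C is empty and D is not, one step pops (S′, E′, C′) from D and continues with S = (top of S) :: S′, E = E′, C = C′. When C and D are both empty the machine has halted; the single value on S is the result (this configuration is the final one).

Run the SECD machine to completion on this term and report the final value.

0. <S=∅, E=∅, C=[(let p = (let z = (4 * -4) in (1 + 3)) in ((λy. (y + y)) p))], D=∅>
1. <S=∅, E=∅, C=[(let z = (4 * -4) in (1 + 3)) :: (λp. ((λy. (y + y)) p)) :: AP], D=∅>
2. <S=∅, E=∅, C=[(4 * -4) :: (λz. (1 + 3)) :: AP :: (λp. ((λy. (y + y)) p)) :: AP], D=∅>
3. <S=∅, E=∅, C=[4 :: -4 :: PRIM2(mul) :: (λz. (1 + 3)) :: AP :: (λp. ((λy. (y + y)) p)) :: AP], D=∅>
4. <S=[4], E=∅, C=[-4 :: PRIM2(mul) :: (λz. (1 + 3)) :: AP :: (λp. ((λy. (y + y)) p)) :: AP], D=∅>
5. <S=[-4 :: 4], E=∅, C=[PRIM2(mul) :: (λz. (1 + 3)) :: AP :: (λp. ((λy. (y + y)) p)) :: AP], D=∅>
6. <S=[-16], E=∅, C=[(λz. (1 + 3)) :: AP :: (λp. ((λy. (y + y)) p)) :: AP], D=∅>
7. <S=[clo(λz. (1 + 3), ∅) :: -16], E=∅, C=[AP :: (λp. ((λy. (y + y)) p)) :: AP], D=∅>
8. <S=∅, E={z↦-16}, C=[(1 + 3)], D=[(∅, ∅, [(λp. ((λy. (y + y)) p)) :: AP])]>
9. <S=∅, E={z↦-16}, C=[1 :: 3 :: PRIM2(add)], D=[(∅, ∅, [(λp. ((λy. (y + y)) p)) :: AP])]>
10. <S=[1], E={z↦-16}, C=[3 :: PRIM2(add)], D=[(∅, ∅, [(λp. ((λy. (y + y)) p)) :: AP])]>
11. <S=[3 :: 1], E={z↦-16}, C=[PRIM2(add)], D=[(∅, ∅, [(λp. ((λy. (y + y)) p)) :: AP])]>
12. <S=[4], E={z↦-16}, C=∅, D=[(∅, ∅, [(λp. ((λy. (y + y)) p)) :: AP])]>
13. <S=[4], E=∅, C=[(λp. ((λy. (y + y)) p)) :: AP], D=∅>
14. <S=[clo(λp. ((λy. (y + y)) p), ∅) :: 4], E=∅, C=[AP], D=∅>
15. <S=∅, E={p↦4}, C=[((λy. (y + y)) p)], D=[(∅, ∅, ∅)]>
16. <S=∅, E={p↦4}, C=[p :: (λy. (y + y)) :: AP], D=[(∅, ∅, ∅)]>
17. <S=[4], E={p↦4}, C=[(λy. (y + y)) :: AP], D=[(∅, ∅, ∅)]>
18. <S=[clo(λy. (y + y), {p↦4}) :: 4], E={p↦4}, C=[AP], D=[(∅, ∅, ∅)]>
19. <S=∅, E={y↦4, p↦4}, C=[(y + y)], D=[(∅, {p↦4}, ∅) :: (∅, ∅, ∅)]>
20. <S=∅, E={y↦4, p↦4}, C=[y :: y :: PRIM2(add)], D=[(∅, {p↦4}, ∅) :: (∅, ∅, ∅)]>
21. <S=[4], E={y↦4, p↦4}, C=[y :: PRIM2(add)], D=[(∅, {p↦4}, ∅) :: (∅, ∅, ∅)]>
22. <S=[4 :: 4], E={y↦4, p↦4}, C=[PRIM2(add)], D=[(∅, {p↦4}, ∅) :: (∅, ∅, ∅)]>
23. <S=[8], E={y↦4, p↦4}, C=∅, D=[(∅, {p↦4}, ∅) :: (∅, ∅, ∅)]>
24. <S=[8], E={p↦4}, C=∅, D=[(∅, ∅, ∅)]>
25. <S=[8], E=∅, C=∅, D=∅>
→ final value 8

Answer: 8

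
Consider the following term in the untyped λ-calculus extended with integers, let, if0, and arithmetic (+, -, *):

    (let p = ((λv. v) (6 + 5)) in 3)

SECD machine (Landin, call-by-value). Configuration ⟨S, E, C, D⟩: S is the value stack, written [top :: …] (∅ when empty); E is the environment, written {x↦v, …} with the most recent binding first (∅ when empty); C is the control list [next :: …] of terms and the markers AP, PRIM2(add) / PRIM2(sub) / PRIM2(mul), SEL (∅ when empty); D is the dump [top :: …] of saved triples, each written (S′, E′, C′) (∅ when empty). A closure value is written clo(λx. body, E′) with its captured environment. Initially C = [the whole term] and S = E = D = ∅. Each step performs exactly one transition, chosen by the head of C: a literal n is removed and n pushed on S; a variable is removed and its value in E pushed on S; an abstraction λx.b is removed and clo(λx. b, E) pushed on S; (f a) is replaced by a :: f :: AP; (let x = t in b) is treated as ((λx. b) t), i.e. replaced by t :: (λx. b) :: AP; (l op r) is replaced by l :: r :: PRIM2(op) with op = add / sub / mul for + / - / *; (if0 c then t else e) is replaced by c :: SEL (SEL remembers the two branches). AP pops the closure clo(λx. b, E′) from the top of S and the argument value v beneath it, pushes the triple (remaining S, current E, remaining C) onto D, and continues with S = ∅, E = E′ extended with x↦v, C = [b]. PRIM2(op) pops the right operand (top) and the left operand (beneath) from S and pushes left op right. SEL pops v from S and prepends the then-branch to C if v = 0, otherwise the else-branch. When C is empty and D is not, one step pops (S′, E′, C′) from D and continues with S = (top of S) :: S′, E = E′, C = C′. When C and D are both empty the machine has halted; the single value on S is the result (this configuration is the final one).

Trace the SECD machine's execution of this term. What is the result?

t=0: <S=∅, E=∅, C=[(let p = ((λv. v) (6 + 5)) in 3)], D=∅>
t=1: <S=∅, E=∅, C=[((λv. v) (6 + 5)) :: (λp. 3) :: AP], D=∅>
t=2: <S=∅, E=∅, C=[(6 + 5) :: (λv. v) :: AP :: (λp. 3) :: AP], D=∅>
t=3: <S=∅, E=∅, C=[6 :: 5 :: PRIM2(add) :: (λv. v) :: AP :: (λp. 3) :: AP], D=∅>
t=4: <S=[6], E=∅, C=[5 :: PRIM2(add) :: (λv. v) :: AP :: (λp. 3) :: AP], D=∅>
t=5: <S=[5 :: 6], E=∅, C=[PRIM2(add) :: (λv. v) :: AP :: (λp. 3) :: AP], D=∅>
t=6: <S=[11], E=∅, C=[(λv. v) :: AP :: (λp. 3) :: AP], D=∅>
t=7: <S=[clo(λv. v, ∅) :: 11], E=∅, C=[AP :: (λp. 3) :: AP], D=∅>
t=8: <S=∅, E={v↦11}, C=[v], D=[(∅, ∅, [(λp. 3) :: AP])]>
t=9: <S=[11], E={v↦11}, C=∅, D=[(∅, ∅, [(λp. 3) :: AP])]>
t=10: <S=[11], E=∅, C=[(λp. 3) :: AP], D=∅>
t=11: <S=[clo(λp. 3, ∅) :: 11], E=∅, C=[AP], D=∅>
t=12: <S=∅, E={p↦11}, C=[3], D=[(∅, ∅, ∅)]>
t=13: <S=[3], E={p↦11}, C=∅, D=[(∅, ∅, ∅)]>
t=14: <S=[3], E=∅, C=∅, D=∅>
→ final value 3

Answer: 3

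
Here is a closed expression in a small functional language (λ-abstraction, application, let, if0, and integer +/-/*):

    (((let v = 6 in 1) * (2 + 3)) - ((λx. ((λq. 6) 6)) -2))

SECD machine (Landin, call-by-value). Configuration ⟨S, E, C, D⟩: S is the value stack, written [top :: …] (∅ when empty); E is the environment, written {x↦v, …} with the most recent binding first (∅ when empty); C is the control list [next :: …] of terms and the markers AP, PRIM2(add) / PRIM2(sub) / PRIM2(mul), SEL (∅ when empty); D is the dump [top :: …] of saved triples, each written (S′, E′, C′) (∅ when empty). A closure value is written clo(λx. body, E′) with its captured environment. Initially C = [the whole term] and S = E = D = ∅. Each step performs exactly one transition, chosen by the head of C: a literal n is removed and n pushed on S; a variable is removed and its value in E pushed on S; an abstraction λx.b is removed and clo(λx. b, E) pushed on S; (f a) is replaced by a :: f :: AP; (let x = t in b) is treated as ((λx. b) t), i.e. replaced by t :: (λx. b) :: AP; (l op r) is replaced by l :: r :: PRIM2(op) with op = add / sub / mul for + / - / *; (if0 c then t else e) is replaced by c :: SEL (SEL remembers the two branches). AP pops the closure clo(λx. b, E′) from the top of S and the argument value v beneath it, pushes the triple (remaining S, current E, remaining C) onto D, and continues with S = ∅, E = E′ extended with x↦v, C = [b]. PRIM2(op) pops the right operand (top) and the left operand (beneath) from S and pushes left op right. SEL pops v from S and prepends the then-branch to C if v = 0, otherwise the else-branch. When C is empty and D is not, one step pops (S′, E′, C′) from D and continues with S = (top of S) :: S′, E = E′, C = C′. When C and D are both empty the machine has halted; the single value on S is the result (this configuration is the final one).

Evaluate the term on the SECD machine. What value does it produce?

step 0: <S=∅, E=∅, C=[(((let v = 6 in 1) * (2 + 3)) - ((λx. ((λq. 6) 6)) -2))], D=∅>
step 1: <S=∅, E=∅, C=[((let v = 6 in 1) * (2 + 3)) :: ((λx. ((λq. 6) 6)) -2) :: PRIM2(sub)], D=∅>
step 2: <S=∅, E=∅, C=[(let v = 6 in 1) :: (2 + 3) :: PRIM2(mul) :: ((λx. ((λq. 6) 6)) -2) :: PRIM2(sub)], D=∅>
step 3: <S=∅, E=∅, C=[6 :: (λv. 1) :: AP :: (2 + 3) :: PRIM2(mul) :: ((λx. ((λq. 6) 6)) -2) :: PRIM2(sub)], D=∅>
step 4: <S=[6], E=∅, C=[(λv. 1) :: AP :: (2 + 3) :: PRIM2(mul) :: ((λx. ((λq. 6) 6)) -2) :: PRIM2(sub)], D=∅>
step 5: <S=[clo(λv. 1, ∅) :: 6], E=∅, C=[AP :: (2 + 3) :: PRIM2(mul) :: ((λx. ((λq. 6) 6)) -2) :: PRIM2(sub)], D=∅>
step 6: <S=∅, E={v↦6}, C=[1], D=[(∅, ∅, [(2 + 3) :: PRIM2(mul) :: ((λx. ((λq. 6) 6)) -2) :: PRIM2(sub)])]>
step 7: <S=[1], E={v↦6}, C=∅, D=[(∅, ∅, [(2 + 3) :: PRIM2(mul) :: ((λx. ((λq. 6) 6)) -2) :: PRIM2(sub)])]>
step 8: <S=[1], E=∅, C=[(2 + 3) :: PRIM2(mul) :: ((λx. ((λq. 6) 6)) -2) :: PRIM2(sub)], D=∅>
step 9: <S=[1], E=∅, C=[2 :: 3 :: PRIM2(add) :: PRIM2(mul) :: ((λx. ((λq. 6) 6)) -2) :: PRIM2(sub)], D=∅>
step 10: <S=[2 :: 1], E=∅, C=[3 :: PRIM2(add) :: PRIM2(mul) :: ((λx. ((λq. 6) 6)) -2) :: PRIM2(sub)], D=∅>
step 11: <S=[3 :: 2 :: 1], E=∅, C=[PRIM2(add) :: PRIM2(mul) :: ((λx. ((λq. 6) 6)) -2) :: PRIM2(sub)], D=∅>
step 12: <S=[5 :: 1], E=∅, C=[PRIM2(mul) :: ((λx. ((λq. 6) 6)) -2) :: PRIM2(sub)], D=∅>
step 13: <S=[5], E=∅, C=[((λx. ((λq. 6) 6)) -2) :: PRIM2(sub)], D=∅>
step 14: <S=[5], E=∅, C=[-2 :: (λx. ((λq. 6) 6)) :: AP :: PRIM2(sub)], D=∅>
step 15: <S=[-2 :: 5], E=∅, C=[(λx. ((λq. 6) 6)) :: AP :: PRIM2(sub)], D=∅>
step 16: <S=[clo(λx. ((λq. 6) 6), ∅) :: -2 :: 5], E=∅, C=[AP :: PRIM2(sub)], D=∅>
step 17: <S=∅, E={x↦-2}, C=[((λq. 6) 6)], D=[([5], ∅, [PRIM2(sub)])]>
step 18: <S=∅, E={x↦-2}, C=[6 :: (λq. 6) :: AP], D=[([5], ∅, [PRIM2(sub)])]>
step 19: <S=[6], E={x↦-2}, C=[(λq. 6) :: AP], D=[([5], ∅, [PRIM2(sub)])]>
step 20: <S=[clo(λq. 6, {x↦-2}) :: 6], E={x↦-2}, C=[AP], D=[([5], ∅, [PRIM2(sub)])]>
step 21: <S=∅, E={q↦6, x↦-2}, C=[6], D=[(∅, {x↦-2}, ∅) :: ([5], ∅, [PRIM2(sub)])]>
step 22: <S=[6], E={q↦6, x↦-2}, C=∅, D=[(∅, {x↦-2}, ∅) :: ([5], ∅, [PRIM2(sub)])]>
step 23: <S=[6], E={x↦-2}, C=∅, D=[([5], ∅, [PRIM2(sub)])]>
step 24: <S=[6 :: 5], E=∅, C=[PRIM2(sub)], D=∅>
step 25: <S=[-1], E=∅, C=∅, D=∅>
→ final value -1

Answer: -1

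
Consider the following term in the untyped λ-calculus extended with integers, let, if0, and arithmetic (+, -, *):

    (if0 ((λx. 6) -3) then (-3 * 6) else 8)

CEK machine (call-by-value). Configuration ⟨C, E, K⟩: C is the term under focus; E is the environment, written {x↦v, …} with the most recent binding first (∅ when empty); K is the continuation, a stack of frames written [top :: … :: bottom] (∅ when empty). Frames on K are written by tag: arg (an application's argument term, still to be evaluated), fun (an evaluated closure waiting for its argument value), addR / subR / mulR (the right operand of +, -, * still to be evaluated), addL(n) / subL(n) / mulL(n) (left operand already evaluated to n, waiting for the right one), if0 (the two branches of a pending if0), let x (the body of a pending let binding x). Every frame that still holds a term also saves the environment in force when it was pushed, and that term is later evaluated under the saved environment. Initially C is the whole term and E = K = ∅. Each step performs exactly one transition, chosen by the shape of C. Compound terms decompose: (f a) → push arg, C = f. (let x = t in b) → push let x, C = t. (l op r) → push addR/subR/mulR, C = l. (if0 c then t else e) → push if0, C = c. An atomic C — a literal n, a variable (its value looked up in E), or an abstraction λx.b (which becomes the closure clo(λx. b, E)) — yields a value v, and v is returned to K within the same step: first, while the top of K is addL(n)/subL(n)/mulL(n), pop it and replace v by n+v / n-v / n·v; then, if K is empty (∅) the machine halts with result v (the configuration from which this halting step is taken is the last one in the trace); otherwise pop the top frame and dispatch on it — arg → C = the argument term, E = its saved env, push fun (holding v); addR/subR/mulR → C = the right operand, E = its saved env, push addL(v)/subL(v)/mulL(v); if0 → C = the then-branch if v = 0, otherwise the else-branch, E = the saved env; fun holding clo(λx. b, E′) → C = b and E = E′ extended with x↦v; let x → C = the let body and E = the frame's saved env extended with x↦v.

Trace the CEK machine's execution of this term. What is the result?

Answer: 8

Machine steps:
t=0: ⟨C=(if0 ((λx. 6) -3) then (-3 * 6) else 8); E=∅; K=∅⟩
t=1: ⟨C=((λx. 6) -3); E=∅; K=[if0]⟩
t=2: ⟨C=(λx. 6); E=∅; K=[arg :: if0]⟩
t=3: ⟨C=-3; E=∅; K=[fun :: if0]⟩
t=4: ⟨C=6; E={x↦-3}; K=[if0]⟩
t=5: ⟨C=8; E=∅; K=∅⟩
→ final value 8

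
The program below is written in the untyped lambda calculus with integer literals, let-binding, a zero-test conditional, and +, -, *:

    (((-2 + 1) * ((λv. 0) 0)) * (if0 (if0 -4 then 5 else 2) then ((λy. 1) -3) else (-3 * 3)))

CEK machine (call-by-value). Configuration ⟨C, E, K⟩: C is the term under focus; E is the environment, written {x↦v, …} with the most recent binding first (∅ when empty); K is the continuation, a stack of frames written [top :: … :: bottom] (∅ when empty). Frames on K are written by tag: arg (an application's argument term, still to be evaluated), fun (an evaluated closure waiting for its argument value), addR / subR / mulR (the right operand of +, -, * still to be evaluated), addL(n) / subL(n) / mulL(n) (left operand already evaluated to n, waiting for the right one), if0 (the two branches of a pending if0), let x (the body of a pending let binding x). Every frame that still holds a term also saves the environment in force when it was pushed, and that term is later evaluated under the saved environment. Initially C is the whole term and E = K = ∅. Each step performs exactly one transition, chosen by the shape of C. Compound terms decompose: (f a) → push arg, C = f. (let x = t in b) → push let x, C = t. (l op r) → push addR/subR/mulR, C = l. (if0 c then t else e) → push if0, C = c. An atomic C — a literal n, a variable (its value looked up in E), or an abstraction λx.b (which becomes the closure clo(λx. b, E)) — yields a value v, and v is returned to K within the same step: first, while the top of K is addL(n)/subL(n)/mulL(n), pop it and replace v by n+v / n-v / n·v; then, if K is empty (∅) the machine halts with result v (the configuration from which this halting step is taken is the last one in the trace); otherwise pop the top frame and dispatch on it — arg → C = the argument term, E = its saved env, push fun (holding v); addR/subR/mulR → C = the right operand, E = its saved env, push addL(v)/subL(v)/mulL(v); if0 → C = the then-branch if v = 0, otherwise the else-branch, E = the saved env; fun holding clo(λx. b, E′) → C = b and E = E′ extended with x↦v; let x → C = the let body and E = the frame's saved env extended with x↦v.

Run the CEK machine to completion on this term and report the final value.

[0] [C=(((-2 + 1) * ((λv. 0) 0)) * (if0 (if0 -4 then 5 else 2) then ((λy. 1) -3) else (-3 * 3))) | E=∅ | K=∅]
[1] [C=((-2 + 1) * ((λv. 0) 0)) | E=∅ | K=[mulR]]
[2] [C=(-2 + 1) | E=∅ | K=[mulR :: mulR]]
[3] [C=-2 | E=∅ | K=[addR :: mulR :: mulR]]
[4] [C=1 | E=∅ | K=[addL(-2) :: mulR :: mulR]]
[5] [C=((λv. 0) 0) | E=∅ | K=[mulL(-1) :: mulR]]
[6] [C=(λv. 0) | E=∅ | K=[arg :: mulL(-1) :: mulR]]
[7] [C=0 | E=∅ | K=[fun :: mulL(-1) :: mulR]]
[8] [C=0 | E={v↦0} | K=[mulL(-1) :: mulR]]
[9] [C=(if0 (if0 -4 then 5 else 2) then ((λy. 1) -3) else (-3 * 3)) | E=∅ | K=[mulL(0)]]
[10] [C=(if0 -4 then 5 else 2) | E=∅ | K=[if0 :: mulL(0)]]
[11] [C=-4 | E=∅ | K=[if0 :: if0 :: mulL(0)]]
[12] [C=2 | E=∅ | K=[if0 :: mulL(0)]]
[13] [C=(-3 * 3) | E=∅ | K=[mulL(0)]]
[14] [C=-3 | E=∅ | K=[mulR :: mulL(0)]]
[15] [C=3 | E=∅ | K=[mulL(-3) :: mulL(0)]]
→ final value 0

Answer: 0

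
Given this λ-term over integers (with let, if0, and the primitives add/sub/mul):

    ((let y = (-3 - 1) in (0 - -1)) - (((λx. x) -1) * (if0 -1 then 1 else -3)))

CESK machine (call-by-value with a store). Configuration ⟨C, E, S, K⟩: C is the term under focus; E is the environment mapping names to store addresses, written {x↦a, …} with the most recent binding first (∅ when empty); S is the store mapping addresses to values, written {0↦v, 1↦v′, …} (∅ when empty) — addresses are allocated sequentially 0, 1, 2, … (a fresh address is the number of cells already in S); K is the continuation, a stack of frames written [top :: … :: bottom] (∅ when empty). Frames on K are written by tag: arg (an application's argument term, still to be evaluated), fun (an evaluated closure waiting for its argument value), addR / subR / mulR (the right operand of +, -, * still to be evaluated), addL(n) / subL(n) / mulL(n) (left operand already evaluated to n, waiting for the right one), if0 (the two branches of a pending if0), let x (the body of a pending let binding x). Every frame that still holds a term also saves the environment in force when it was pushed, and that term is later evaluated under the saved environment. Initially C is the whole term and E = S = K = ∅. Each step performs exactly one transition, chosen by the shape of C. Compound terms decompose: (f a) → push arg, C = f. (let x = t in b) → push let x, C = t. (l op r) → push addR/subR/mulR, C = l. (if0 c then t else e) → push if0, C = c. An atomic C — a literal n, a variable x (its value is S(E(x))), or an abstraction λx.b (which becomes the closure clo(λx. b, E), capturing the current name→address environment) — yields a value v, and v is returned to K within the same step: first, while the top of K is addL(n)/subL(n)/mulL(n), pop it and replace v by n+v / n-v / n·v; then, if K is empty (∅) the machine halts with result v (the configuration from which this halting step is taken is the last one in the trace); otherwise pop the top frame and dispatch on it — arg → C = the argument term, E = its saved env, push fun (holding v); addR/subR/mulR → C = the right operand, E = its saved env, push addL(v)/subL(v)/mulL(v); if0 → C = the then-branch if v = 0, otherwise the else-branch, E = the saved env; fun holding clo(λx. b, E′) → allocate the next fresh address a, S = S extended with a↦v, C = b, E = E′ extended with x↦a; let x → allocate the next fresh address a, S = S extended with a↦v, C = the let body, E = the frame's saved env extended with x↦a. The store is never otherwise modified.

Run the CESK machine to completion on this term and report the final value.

0. [C=((let y = (-3 - 1) in (0 - -1)) - (((λx. x) -1) * (if0 -1 then 1 else -3))) | E=∅ | S=∅ | K=∅]
1. [C=(let y = (-3 - 1) in (0 - -1)) | E=∅ | S=∅ | K=[subR]]
2. [C=(-3 - 1) | E=∅ | S=∅ | K=[let y :: subR]]
3. [C=-3 | E=∅ | S=∅ | K=[subR :: let y :: subR]]
4. [C=1 | E=∅ | S=∅ | K=[subL(-3) :: let y :: subR]]
5. [C=(0 - -1) | E={y↦0} | S={0↦-4} | K=[subR]]
6. [C=0 | E={y↦0} | S={0↦-4} | K=[subR :: subR]]
7. [C=-1 | E={y↦0} | S={0↦-4} | K=[subL(0) :: subR]]
8. [C=(((λx. x) -1) * (if0 -1 then 1 else -3)) | E=∅ | S={0↦-4} | K=[subL(1)]]
9. [C=((λx. x) -1) | E=∅ | S={0↦-4} | K=[mulR :: subL(1)]]
10. [C=(λx. x) | E=∅ | S={0↦-4} | K=[arg :: mulR :: subL(1)]]
11. [C=-1 | E=∅ | S={0↦-4} | K=[fun :: mulR :: subL(1)]]
12. [C=x | E={x↦1} | S={0↦-4, 1↦-1} | K=[mulR :: subL(1)]]
13. [C=(if0 -1 then 1 else -3) | E=∅ | S={0↦-4, 1↦-1} | K=[mulL(-1) :: subL(1)]]
14. [C=-1 | E=∅ | S={0↦-4, 1↦-1} | K=[if0 :: mulL(-1) :: subL(1)]]
15. [C=-3 | E=∅ | S={0↦-4, 1↦-1} | K=[mulL(-1) :: subL(1)]]
→ final value -2

Answer: -2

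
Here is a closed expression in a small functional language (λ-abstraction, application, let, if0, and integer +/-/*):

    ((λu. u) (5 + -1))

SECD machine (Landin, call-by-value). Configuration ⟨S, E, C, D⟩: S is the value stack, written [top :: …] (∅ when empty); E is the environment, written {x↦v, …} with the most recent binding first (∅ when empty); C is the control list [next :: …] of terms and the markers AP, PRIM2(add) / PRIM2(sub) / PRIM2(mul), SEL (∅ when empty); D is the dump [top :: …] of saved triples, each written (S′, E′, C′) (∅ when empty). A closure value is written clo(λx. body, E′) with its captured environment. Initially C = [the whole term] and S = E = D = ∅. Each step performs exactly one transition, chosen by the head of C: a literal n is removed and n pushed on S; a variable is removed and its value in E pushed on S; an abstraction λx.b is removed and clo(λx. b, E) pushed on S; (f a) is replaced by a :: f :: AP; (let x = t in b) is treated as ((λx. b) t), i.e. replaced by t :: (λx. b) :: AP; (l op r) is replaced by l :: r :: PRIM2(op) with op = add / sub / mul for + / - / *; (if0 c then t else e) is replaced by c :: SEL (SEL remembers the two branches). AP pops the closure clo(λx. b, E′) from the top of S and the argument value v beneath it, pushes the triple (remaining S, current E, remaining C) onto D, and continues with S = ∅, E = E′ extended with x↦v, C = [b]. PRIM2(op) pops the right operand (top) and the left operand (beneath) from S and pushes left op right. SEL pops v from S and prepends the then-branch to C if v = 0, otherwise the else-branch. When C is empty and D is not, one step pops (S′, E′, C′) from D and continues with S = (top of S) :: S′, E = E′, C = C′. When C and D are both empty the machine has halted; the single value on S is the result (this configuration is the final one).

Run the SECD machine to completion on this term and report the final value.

[0] ⟨S=∅; E=∅; C=[((λu. u) (5 + -1))]; D=∅⟩
[1] ⟨S=∅; E=∅; C=[(5 + -1) :: (λu. u) :: AP]; D=∅⟩
[2] ⟨S=∅; E=∅; C=[5 :: -1 :: PRIM2(add) :: (λu. u) :: AP]; D=∅⟩
[3] ⟨S=[5]; E=∅; C=[-1 :: PRIM2(add) :: (λu. u) :: AP]; D=∅⟩
[4] ⟨S=[-1 :: 5]; E=∅; C=[PRIM2(add) :: (λu. u) :: AP]; D=∅⟩
[5] ⟨S=[4]; E=∅; C=[(λu. u) :: AP]; D=∅⟩
[6] ⟨S=[clo(λu. u, ∅) :: 4]; E=∅; C=[AP]; D=∅⟩
[7] ⟨S=∅; E={u↦4}; C=[u]; D=[(∅, ∅, ∅)]⟩
[8] ⟨S=[4]; E={u↦4}; C=∅; D=[(∅, ∅, ∅)]⟩
[9] ⟨S=[4]; E=∅; C=∅; D=∅⟩
→ final value 4

Answer: 4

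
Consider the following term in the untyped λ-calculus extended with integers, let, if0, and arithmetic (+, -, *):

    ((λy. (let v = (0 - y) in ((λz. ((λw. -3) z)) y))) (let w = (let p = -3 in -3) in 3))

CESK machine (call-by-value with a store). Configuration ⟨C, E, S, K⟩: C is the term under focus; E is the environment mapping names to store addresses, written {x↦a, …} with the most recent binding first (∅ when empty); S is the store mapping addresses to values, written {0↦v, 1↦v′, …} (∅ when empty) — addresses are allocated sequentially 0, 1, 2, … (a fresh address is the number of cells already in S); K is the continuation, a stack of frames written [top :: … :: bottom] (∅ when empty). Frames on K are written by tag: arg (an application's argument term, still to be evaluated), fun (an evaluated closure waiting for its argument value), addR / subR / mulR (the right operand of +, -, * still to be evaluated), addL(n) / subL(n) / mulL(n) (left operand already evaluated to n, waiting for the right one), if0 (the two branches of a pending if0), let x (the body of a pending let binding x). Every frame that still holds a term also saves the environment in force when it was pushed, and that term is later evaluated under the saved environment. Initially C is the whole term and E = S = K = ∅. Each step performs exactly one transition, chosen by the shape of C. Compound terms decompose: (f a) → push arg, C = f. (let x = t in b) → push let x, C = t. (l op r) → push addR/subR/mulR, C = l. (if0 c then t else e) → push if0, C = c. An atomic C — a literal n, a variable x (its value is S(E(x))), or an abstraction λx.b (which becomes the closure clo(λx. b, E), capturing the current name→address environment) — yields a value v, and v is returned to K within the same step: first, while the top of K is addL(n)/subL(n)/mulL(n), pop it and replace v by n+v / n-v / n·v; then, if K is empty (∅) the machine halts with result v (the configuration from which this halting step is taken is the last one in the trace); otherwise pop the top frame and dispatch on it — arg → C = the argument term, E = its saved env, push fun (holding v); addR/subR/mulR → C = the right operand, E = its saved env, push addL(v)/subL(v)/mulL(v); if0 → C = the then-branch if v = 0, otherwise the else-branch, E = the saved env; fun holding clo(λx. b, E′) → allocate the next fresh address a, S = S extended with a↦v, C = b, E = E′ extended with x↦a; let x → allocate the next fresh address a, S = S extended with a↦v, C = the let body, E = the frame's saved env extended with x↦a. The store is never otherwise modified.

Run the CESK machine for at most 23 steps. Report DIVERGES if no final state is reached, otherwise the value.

[0] ⟨C=((λy. (let v = (0 - y) in ((λz. ((λw. -3) z)) y))) (let w = (let p = -3 in -3) in 3)); E=∅; S=∅; K=∅⟩
[1] ⟨C=(λy. (let v = (0 - y) in ((λz. ((λw. -3) z)) y))); E=∅; S=∅; K=[arg]⟩
[2] ⟨C=(let w = (let p = -3 in -3) in 3); E=∅; S=∅; K=[fun]⟩
[3] ⟨C=(let p = -3 in -3); E=∅; S=∅; K=[let w :: fun]⟩
[4] ⟨C=-3; E=∅; S=∅; K=[let p :: let w :: fun]⟩
[5] ⟨C=-3; E={p↦0}; S={0↦-3}; K=[let w :: fun]⟩
[6] ⟨C=3; E={w↦1}; S={0↦-3, 1↦-3}; K=[fun]⟩
[7] ⟨C=(let v = (0 - y) in ((λz. ((λw. -3) z)) y)); E={y↦2}; S={0↦-3, 1↦-3, 2↦3}; K=∅⟩
[8] ⟨C=(0 - y); E={y↦2}; S={0↦-3, 1↦-3, 2↦3}; K=[let v]⟩
[9] ⟨C=0; E={y↦2}; S={0↦-3, 1↦-3, 2↦3}; K=[subR :: let v]⟩
[10] ⟨C=y; E={y↦2}; S={0↦-3, 1↦-3, 2↦3}; K=[subL(0) :: let v]⟩
[11] ⟨C=((λz. ((λw. -3) z)) y); E={v↦3, y↦2}; S={0↦-3, 1↦-3, 2↦3, 3↦-3}; K=∅⟩
[12] ⟨C=(λz. ((λw. -3) z)); E={v↦3, y↦2}; S={0↦-3, 1↦-3, 2↦3, 3↦-3}; K=[arg]⟩
[13] ⟨C=y; E={v↦3, y↦2}; S={0↦-3, 1↦-3, 2↦3, 3↦-3}; K=[fun]⟩
[14] ⟨C=((λw. -3) z); E={z↦4, v↦3, y↦2}; S={0↦-3, 1↦-3, 2↦3, 3↦-3, 4↦3}; K=∅⟩
[15] ⟨C=(λw. -3); E={z↦4, v↦3, y↦2}; S={0↦-3, 1↦-3, 2↦3, 3↦-3, 4↦3}; K=[arg]⟩
[16] ⟨C=z; E={z↦4, v↦3, y↦2}; S={0↦-3, 1↦-3, 2↦3, 3↦-3, 4↦3}; K=[fun]⟩
[17] ⟨C=-3; E={w↦5, z↦4, v↦3, y↦2}; S={0↦-3, 1↦-3, 2↦3, 3↦-3, 4↦3, 5↦3}; K=∅⟩
→ final value -3

Answer: -3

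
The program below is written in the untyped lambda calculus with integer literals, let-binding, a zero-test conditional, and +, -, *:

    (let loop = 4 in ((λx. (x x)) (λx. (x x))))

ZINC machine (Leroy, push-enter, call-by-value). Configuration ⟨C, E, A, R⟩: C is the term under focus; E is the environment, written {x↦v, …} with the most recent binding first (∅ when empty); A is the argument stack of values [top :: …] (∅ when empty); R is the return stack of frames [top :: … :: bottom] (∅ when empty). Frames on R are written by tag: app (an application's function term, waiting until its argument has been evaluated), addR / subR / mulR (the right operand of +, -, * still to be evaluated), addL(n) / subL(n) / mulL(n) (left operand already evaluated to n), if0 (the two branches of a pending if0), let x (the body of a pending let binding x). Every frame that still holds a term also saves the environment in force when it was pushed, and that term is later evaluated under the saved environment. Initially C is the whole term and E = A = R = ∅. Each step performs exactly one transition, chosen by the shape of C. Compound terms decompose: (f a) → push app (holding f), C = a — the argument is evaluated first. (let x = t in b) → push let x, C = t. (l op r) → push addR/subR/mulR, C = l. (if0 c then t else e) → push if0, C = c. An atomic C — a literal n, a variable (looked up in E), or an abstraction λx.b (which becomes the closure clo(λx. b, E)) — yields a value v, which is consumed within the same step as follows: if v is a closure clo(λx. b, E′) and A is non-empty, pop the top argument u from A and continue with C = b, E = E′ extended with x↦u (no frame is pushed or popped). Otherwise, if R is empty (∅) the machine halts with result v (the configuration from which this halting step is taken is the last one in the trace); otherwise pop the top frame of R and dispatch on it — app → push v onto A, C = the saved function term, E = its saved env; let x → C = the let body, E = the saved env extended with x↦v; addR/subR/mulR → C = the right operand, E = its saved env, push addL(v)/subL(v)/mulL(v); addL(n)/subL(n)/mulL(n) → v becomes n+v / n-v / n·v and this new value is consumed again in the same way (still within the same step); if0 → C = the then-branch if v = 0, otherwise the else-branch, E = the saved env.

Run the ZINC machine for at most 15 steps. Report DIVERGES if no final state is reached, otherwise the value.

Answer: DIVERGES (no final state within 15 steps)

Derivation:
t=0: ⟨C=(let loop = 4 in ((λx. (x x)) (λx. (x x)))); E=∅; A=∅; R=∅⟩
t=1: ⟨C=4; E=∅; A=∅; R=[let loop]⟩
t=2: ⟨C=((λx. (x x)) (λx. (x x))); E={loop↦4}; A=∅; R=∅⟩
t=3: ⟨C=(λx. (x x)); E={loop↦4}; A=∅; R=[app]⟩
t=4: ⟨C=(λx. (x x)); E={loop↦4}; A=[clo(λx. (x x), {loop↦4})]; R=∅⟩
t=5: ⟨C=(x x); E={x↦clo(λx. (x x), {loop↦4}), loop↦4}; A=∅; R=∅⟩
t=6: ⟨C=x; E={x↦clo(λx. (x x), {loop↦4}), loop↦4}; A=∅; R=[app]⟩
t=7: ⟨C=x; E={x↦clo(λx. (x x), {loop↦4}), loop↦4}; A=[clo(λx. (x x), {loop↦4})]; R=∅⟩
… configuration repeats with period 3 (steps 5–7 recur indefinitely) …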